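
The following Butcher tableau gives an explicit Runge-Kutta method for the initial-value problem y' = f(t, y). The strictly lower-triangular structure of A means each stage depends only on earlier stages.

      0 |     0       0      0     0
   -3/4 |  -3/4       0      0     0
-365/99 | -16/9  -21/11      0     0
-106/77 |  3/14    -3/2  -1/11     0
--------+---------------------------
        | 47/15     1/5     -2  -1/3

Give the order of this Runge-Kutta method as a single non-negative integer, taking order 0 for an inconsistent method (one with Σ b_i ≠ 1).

1

b = (47/15, 1/5, -2, -1/3)
c = (0, -3/4, -365/99, -106/77)
Ac = (0, 0, 63/44, 12721/8712)
Σ b_i: 47/15·1 + 1/5·1 + (-2)·1 + (-1/3)·1 = 1 ✓
b·c: 1/5·(-3/4) + (-2)·(-365/99) + (-1/3)·(-106/77) = 106481/13860 ≠ 1/2 ⇒ order 1.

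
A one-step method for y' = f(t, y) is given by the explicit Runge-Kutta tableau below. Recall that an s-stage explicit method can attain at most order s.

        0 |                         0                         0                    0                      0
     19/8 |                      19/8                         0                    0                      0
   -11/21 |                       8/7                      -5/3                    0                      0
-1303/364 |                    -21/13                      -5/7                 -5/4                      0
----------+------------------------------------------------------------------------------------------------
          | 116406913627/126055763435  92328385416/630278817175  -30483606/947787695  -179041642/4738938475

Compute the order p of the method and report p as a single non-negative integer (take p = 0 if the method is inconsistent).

3

b = (116406913627/126055763435, 92328385416/630278817175, -30483606/947787695, -179041642/4738938475)
c = (0, 19/8, -11/21, -1303/364)
Ac = (0, 0, -95/24, -25/24)
Σ b_i: 116406913627/126055763435·1 + 92328385416/630278817175·1 + (-30483606/947787695)·1 + (-179041642/4738938475)·1 = 1 ✓
b·c: 92328385416/630278817175·19/8 + (-30483606/947787695)·(-11/21) + (-179041642/4738938475)·(-1303/364) = 1/2 ✓
b·c²: 92328385416/630278817175·361/64 + (-30483606/947787695)·121/441 + (-179041642/4738938475)·1697809/132496 = 1/3 ✓
b·Ac: (-30483606/947787695)·(-95/24) + (-179041642/4738938475)·(-25/24) = 1/6 ✓
b·c³: 92328385416/630278817175·6859/512 + (-30483606/947787695)·(-1331/9261) + (-179041642/4738938475)·(-2212245127/48228544) = 9006999256275239/2434282751234880 ≠ 1/4 ⇒ order 3.
b·(c∘Ac): (-30483606/947787695)·1045/504 + (-179041642/4738938475)·32575/8736 = -4406707729/21230444368 ≠ 1/8
b·Ac²: (-30483606/947787695)·(-1805/192) + (-179041642/4738938475)·(-123395/28224) = 390841758779/835948746990 ≠ 1/12
b·A²c: (-179041642/4738938475)·475/96 = -1700895599/9098761872 ≠ 1/24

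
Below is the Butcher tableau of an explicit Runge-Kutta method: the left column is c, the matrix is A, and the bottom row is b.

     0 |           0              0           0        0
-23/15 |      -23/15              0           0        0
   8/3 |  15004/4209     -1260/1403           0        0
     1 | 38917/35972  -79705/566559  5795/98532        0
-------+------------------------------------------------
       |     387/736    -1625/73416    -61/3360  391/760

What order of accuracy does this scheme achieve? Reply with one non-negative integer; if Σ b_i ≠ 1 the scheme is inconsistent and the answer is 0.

b = (387/736, -1625/73416, -61/3360, 391/760)
c = (0, -23/15, 8/3, 1)
Ac = (0, 0, 84/61, 19/51)
Σ b_i: 387/736·1 + (-1625/73416)·1 + (-61/3360)·1 + 391/760·1 = 1 ✓
b·c: (-1625/73416)·(-23/15) + (-61/3360)·8/3 + 391/760·1 = 1/2 ✓
b·c²: (-1625/73416)·529/225 + (-61/3360)·64/9 + 391/760·1 = 1/3 ✓
b·Ac: (-61/3360)·84/61 + 391/760·19/51 = 1/6 ✓
b·c³: (-1625/73416)·(-12167/3375) + (-61/3360)·512/27 + 391/760·1 = 1/4 ✓
b·(c∘Ac): (-61/3360)·224/61 + 391/760·19/51 = 1/8 ✓
b·Ac²: (-61/3360)·(-644/305) + 391/760·171/1955 = 1/12 ✓
b·A²c: 391/760·95/1173 = 1/24 ✓; 4 stages ⇒ order 4.

4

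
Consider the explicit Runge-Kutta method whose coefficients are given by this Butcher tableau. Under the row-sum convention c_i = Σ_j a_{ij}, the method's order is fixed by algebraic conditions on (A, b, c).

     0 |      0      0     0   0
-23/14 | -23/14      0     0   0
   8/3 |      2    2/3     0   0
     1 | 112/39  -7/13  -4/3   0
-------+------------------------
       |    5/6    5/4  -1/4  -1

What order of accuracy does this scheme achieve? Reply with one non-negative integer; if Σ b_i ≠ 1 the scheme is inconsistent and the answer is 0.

b = (5/6, 5/4, -1/4, -1)
c = (0, -23/14, 8/3, 1)
Ac = (0, 0, -23/21, -625/234)
Σ b_i: 5/6·1 + 5/4·1 + (-1/4)·1 + (-1)·1 = 5/6 ≠ 1 ⇒ order 0.

0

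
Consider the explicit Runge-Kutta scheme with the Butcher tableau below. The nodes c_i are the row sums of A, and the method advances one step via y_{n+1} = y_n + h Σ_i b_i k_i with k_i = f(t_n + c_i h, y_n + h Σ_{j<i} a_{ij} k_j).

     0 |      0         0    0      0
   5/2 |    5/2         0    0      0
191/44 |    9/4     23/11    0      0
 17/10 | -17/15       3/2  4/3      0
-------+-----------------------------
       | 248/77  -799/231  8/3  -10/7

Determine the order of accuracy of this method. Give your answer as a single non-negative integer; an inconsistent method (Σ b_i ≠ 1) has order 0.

b = (248/77, -799/231, 8/3, -10/7)
c = (0, 5/2, 191/44, 17/10)
Ac = (0, 0, 115/22, 1259/132)
Σ b_i: 248/77·1 + (-799/231)·1 + 8/3·1 + (-10/7)·1 = 1 ✓
b·c: (-799/231)·5/2 + 8/3·191/44 + (-10/7)·17/10 = 1/2 ✓
b·c²: (-799/231)·25/4 + 8/3·36481/1936 + (-10/7)·289/100 = 415077/16940 ≠ 1/3 ⇒ order 2.
b·Ac: 8/3·115/22 + (-10/7)·1259/132 = 145/462 ≠ 1/6

2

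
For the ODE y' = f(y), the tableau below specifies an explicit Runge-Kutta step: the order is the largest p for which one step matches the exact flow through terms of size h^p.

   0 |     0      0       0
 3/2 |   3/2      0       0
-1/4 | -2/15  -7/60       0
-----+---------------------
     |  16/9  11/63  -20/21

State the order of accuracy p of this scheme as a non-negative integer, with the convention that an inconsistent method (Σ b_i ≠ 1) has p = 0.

3

b = (16/9, 11/63, -20/21)
c = (0, 3/2, -1/4)
Ac = (0, 0, -7/40)
Σ b_i: 16/9·1 + 11/63·1 + (-20/21)·1 = 1 ✓
b·c: 11/63·3/2 + (-20/21)·(-1/4) = 1/2 ✓
b·c²: 11/63·9/4 + (-20/21)·1/16 = 1/3 ✓
b·Ac: (-20/21)·(-7/40) = 1/6 ✓; 3 stages ⇒ order 3.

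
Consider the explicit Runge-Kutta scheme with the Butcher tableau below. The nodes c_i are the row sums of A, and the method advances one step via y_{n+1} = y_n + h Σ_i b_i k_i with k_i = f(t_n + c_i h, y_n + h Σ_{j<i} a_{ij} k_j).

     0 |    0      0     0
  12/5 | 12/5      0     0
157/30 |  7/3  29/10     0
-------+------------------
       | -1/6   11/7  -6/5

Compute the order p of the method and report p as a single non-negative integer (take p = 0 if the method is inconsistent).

b = (-1/6, 11/7, -6/5)
c = (0, 12/5, 157/30)
Ac = (0, 0, 174/25)
Σ b_i: (-1/6)·1 + 11/7·1 + (-6/5)·1 = 43/210 ≠ 1 ⇒ order 0.

0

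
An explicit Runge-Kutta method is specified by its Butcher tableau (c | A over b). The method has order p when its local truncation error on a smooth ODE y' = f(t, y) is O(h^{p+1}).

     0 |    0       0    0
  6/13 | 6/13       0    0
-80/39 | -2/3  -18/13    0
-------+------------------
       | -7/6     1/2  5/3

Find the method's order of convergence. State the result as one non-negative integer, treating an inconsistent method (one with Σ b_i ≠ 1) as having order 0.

b = (-7/6, 1/2, 5/3)
c = (0, 6/13, -80/39)
Ac = (0, 0, -108/169)
Σ b_i: (-7/6)·1 + 1/2·1 + 5/3·1 = 1 ✓
b·c: 1/2·6/13 + 5/3·(-80/39) = -373/117 ≠ 1/2 ⇒ order 1.

1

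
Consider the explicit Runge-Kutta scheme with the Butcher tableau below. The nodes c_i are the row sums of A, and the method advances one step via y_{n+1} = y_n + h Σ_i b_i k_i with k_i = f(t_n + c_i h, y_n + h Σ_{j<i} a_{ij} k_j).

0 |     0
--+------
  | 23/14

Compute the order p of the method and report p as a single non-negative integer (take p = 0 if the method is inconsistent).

0

b = (23/14)
c = (0)
Σ b_i: 23/14·1 = 23/14 ≠ 1 ⇒ order 0.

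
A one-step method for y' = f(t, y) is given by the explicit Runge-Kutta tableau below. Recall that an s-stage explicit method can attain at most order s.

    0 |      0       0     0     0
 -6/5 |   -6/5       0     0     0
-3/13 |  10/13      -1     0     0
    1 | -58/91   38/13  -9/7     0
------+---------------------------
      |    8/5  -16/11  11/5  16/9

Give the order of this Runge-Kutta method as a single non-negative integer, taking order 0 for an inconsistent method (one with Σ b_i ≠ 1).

b = (8/5, -16/11, 11/5, 16/9)
c = (0, -6/5, -3/13, 1)
Ac = (0, 0, 6/5, -1461/455)
Σ b_i: 8/5·1 + (-16/11)·1 + 11/5·1 + 16/9·1 = 2041/495 ≠ 1 ⇒ order 0.

0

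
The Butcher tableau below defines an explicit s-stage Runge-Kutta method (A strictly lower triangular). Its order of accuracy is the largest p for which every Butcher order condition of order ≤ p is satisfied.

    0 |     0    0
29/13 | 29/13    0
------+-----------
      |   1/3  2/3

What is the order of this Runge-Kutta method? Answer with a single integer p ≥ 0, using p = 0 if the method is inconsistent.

1

b = (1/3, 2/3)
c = (0, 29/13)
Σ b_i: 1/3·1 + 2/3·1 = 1 ✓
b·c: 2/3·29/13 = 58/39 ≠ 1/2 ⇒ order 1.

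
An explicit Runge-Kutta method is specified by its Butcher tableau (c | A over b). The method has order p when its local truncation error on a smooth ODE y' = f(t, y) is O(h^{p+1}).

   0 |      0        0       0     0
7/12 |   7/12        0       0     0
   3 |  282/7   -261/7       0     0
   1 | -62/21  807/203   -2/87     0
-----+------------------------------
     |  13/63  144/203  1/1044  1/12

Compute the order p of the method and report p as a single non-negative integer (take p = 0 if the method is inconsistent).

4

b = (13/63, 144/203, 1/1044, 1/12)
c = (0, 7/12, 3, 1)
Ac = (0, 0, -87/4, 9/4)
Σ b_i: 13/63·1 + 144/203·1 + 1/1044·1 + 1/12·1 = 1 ✓
b·c: 144/203·7/12 + 1/1044·3 + 1/12·1 = 1/2 ✓
b·c²: 144/203·49/144 + 1/1044·9 + 1/12·1 = 1/3 ✓
b·Ac: 1/1044·(-87/4) + 1/12·9/4 = 1/6 ✓
b·c³: 144/203·343/1728 + 1/1044·27 + 1/12·1 = 1/4 ✓
b·(c∘Ac): 1/1044·(-261/4) + 1/12·9/4 = 1/8 ✓
b·Ac²: 1/1044·(-203/16) + 1/12·55/48 = 1/12 ✓
b·A²c: 1/12·1/2 = 1/24 ✓; 4 stages ⇒ order 4.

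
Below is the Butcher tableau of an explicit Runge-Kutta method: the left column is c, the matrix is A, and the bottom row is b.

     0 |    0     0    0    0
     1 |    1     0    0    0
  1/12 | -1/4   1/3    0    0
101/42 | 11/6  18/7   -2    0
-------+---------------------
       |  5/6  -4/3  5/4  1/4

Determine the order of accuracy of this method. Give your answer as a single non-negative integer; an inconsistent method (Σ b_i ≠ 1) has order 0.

1

b = (5/6, -4/3, 5/4, 1/4)
c = (0, 1, 1/12, 101/42)
Ac = (0, 0, 1/3, 101/42)
Σ b_i: 5/6·1 + (-4/3)·1 + 5/4·1 + 1/4·1 = 1 ✓
b·c: (-4/3)·1 + 5/4·1/12 + 1/4·101/42 = -211/336 ≠ 1/2 ⇒ order 1.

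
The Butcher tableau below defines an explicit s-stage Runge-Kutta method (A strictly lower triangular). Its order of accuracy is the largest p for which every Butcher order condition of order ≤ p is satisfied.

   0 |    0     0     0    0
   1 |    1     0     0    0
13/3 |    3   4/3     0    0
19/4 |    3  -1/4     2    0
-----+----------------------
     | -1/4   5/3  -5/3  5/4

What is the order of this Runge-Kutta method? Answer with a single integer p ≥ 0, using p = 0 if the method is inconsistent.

1

b = (-1/4, 5/3, -5/3, 5/4)
c = (0, 1, 13/3, 19/4)
Ac = (0, 0, 4/3, 101/12)
Σ b_i: (-1/4)·1 + 5/3·1 + (-5/3)·1 + 5/4·1 = 1 ✓
b·c: 5/3·1 + (-5/3)·13/3 + 5/4·19/4 = 55/144 ≠ 1/2 ⇒ order 1.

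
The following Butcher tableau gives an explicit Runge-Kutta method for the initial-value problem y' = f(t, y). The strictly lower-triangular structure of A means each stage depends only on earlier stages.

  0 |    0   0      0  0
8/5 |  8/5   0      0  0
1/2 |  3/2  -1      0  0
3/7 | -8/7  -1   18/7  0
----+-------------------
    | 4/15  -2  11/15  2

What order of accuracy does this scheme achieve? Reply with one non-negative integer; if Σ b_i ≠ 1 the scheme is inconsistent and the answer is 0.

b = (4/15, -2, 11/15, 2)
c = (0, 8/5, 1/2, 3/7)
Ac = (0, 0, -8/5, -11/35)
Σ b_i: 4/15·1 + (-2)·1 + 11/15·1 + 2·1 = 1 ✓
b·c: (-2)·8/5 + 11/15·1/2 + 2·3/7 = -83/42 ≠ 1/2 ⇒ order 1.

1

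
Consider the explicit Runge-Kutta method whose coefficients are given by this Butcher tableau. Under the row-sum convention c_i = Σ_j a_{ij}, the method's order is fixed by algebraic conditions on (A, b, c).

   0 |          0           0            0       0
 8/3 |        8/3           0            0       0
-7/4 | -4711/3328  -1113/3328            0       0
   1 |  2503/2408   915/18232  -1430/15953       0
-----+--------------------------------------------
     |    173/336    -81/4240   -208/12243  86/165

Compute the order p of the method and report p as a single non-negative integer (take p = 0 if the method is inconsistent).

4

b = (173/336, -81/4240, -208/12243, 86/165)
c = (0, 8/3, -7/4, 1)
Ac = (0, 0, -371/416, 25/86)
Σ b_i: 173/336·1 + (-81/4240)·1 + (-208/12243)·1 + 86/165·1 = 1 ✓
b·c: (-81/4240)·8/3 + (-208/12243)·(-7/4) + 86/165·1 = 1/2 ✓
b·c²: (-81/4240)·64/9 + (-208/12243)·49/16 + 86/165·1 = 1/3 ✓
b·Ac: (-208/12243)·(-371/416) + 86/165·25/86 = 1/6 ✓
b·c³: (-81/4240)·512/27 + (-208/12243)·(-343/64) + 86/165·1 = 1/4 ✓
b·(c∘Ac): (-208/12243)·2597/1664 + 86/165·25/86 = 1/8 ✓
b·Ac²: (-208/12243)·(-371/156) + 86/165·85/1032 = 1/12 ✓
b·A²c: 86/165·55/688 = 1/24 ✓; 4 stages ⇒ order 4.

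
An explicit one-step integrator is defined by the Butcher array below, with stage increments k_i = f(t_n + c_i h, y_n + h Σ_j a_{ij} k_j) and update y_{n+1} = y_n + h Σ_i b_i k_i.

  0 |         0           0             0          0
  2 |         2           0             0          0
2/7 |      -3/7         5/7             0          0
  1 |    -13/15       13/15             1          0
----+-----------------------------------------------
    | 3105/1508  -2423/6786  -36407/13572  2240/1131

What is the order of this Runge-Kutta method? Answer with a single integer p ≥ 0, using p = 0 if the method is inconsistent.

b = (3105/1508, -2423/6786, -36407/13572, 2240/1131)
c = (0, 2, 2/7, 1)
Ac = (0, 0, 10/7, 212/105)
Σ b_i: 3105/1508·1 + (-2423/6786)·1 + (-36407/13572)·1 + 2240/1131·1 = 1 ✓
b·c: (-2423/6786)·2 + (-36407/13572)·2/7 + 2240/1131·1 = 1/2 ✓
b·c²: (-2423/6786)·4 + (-36407/13572)·4/49 + 2240/1131·1 = 1/3 ✓
b·Ac: (-36407/13572)·10/7 + 2240/1131·212/105 = 1/6 ✓
b·c³: (-2423/6786)·8 + (-36407/13572)·8/343 + 2240/1131·1 = -7430/7917 ≠ 1/4 ⇒ order 3.
b·(c∘Ac): (-36407/13572)·20/49 + 2240/1131·212/105 = 9853/3393 ≠ 1/8
b·Ac²: (-36407/13572)·20/7 + 2240/1131·2608/735 = -5041/7917 ≠ 1/12
b·A²c: 2240/1131·10/7 = 3200/1131 ≠ 1/24

3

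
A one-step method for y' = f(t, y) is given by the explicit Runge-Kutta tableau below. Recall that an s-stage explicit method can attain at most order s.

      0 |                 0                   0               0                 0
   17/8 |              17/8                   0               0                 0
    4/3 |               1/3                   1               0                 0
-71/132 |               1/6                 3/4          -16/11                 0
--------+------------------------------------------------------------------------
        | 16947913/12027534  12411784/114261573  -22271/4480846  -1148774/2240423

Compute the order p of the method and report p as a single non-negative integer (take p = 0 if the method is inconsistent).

b = (16947913/12027534, 12411784/114261573, -22271/4480846, -1148774/2240423)
c = (0, 17/8, 4/3, -71/132)
Ac = (0, 0, 17/8, -365/1056)
Σ b_i: 16947913/12027534·1 + 12411784/114261573·1 + (-22271/4480846)·1 + (-1148774/2240423)·1 = 1 ✓
b·c: 12411784/114261573·17/8 + (-22271/4480846)·4/3 + (-1148774/2240423)·(-71/132) = 1/2 ✓
b·c²: 12411784/114261573·289/64 + (-22271/4480846)·16/9 + (-1148774/2240423)·5041/17424 = 1/3 ✓
b·Ac: (-22271/4480846)·17/8 + (-1148774/2240423)·(-365/1056) = 1/6 ✓
b·c³: 12411784/114261573·4913/512 + (-22271/4480846)·64/27 + (-1148774/2240423)·(-357911/2299968) = 2488709471/2241366336 ≠ 1/4 ⇒ order 3.
b·(c∘Ac): (-22271/4480846)·17/6 + (-1148774/2240423)·25915/139392 = -7431139/67920192 ≠ 1/8
b·Ac²: (-22271/4480846)·289/64 + (-1148774/2240423)·20297/25344 = -7353785/16980048 ≠ 1/12
b·A²c: (-1148774/2240423)·(-34/11) = 3550756/2240423 ≠ 1/24

3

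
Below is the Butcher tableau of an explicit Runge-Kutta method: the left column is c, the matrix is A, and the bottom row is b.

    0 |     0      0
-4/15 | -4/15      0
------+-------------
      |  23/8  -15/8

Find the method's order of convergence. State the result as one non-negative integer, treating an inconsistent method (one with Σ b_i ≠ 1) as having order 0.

2

b = (23/8, -15/8)
c = (0, -4/15)
Σ b_i: 23/8·1 + (-15/8)·1 = 1 ✓
b·c: (-15/8)·(-4/15) = 1/2 ✓; 2 stages ⇒ order 2.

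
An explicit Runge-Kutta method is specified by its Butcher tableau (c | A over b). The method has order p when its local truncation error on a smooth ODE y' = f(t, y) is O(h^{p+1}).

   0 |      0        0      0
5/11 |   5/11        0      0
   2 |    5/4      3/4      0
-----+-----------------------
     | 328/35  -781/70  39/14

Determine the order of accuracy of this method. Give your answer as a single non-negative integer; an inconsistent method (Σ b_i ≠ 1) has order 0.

b = (328/35, -781/70, 39/14)
c = (0, 5/11, 2)
Ac = (0, 0, 15/44)
Σ b_i: 328/35·1 + (-781/70)·1 + 39/14·1 = 1 ✓
b·c: (-781/70)·5/11 + 39/14·2 = 1/2 ✓
b·c²: (-781/70)·25/121 + 39/14·4 = 1361/154 ≠ 1/3 ⇒ order 2.
b·Ac: 39/14·15/44 = 585/616 ≠ 1/6

2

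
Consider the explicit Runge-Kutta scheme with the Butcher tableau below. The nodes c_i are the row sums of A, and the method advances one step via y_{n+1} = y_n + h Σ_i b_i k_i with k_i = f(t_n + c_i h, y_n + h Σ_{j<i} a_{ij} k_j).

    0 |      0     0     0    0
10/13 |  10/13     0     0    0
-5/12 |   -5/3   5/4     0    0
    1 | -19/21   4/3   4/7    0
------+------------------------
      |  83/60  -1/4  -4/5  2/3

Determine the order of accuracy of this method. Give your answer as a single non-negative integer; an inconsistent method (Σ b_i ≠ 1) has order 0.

b = (83/60, -1/4, -4/5, 2/3)
c = (0, 10/13, -5/12, 1)
Ac = (0, 0, 25/26, 215/273)
Σ b_i: 83/60·1 + (-1/4)·1 + (-4/5)·1 + 2/3·1 = 1 ✓
b·c: (-1/4)·10/13 + (-4/5)·(-5/12) + 2/3·1 = 21/26 ≠ 1/2 ⇒ order 1.

1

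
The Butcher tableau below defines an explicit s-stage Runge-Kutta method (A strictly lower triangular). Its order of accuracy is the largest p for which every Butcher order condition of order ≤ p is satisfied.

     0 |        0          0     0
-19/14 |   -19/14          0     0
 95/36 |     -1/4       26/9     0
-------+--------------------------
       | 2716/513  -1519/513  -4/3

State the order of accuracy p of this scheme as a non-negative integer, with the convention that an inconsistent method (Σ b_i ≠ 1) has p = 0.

b = (2716/513, -1519/513, -4/3)
c = (0, -19/14, 95/36)
Ac = (0, 0, -247/63)
Σ b_i: 2716/513·1 + (-1519/513)·1 + (-4/3)·1 = 1 ✓
b·c: (-1519/513)·(-19/14) + (-4/3)·95/36 = 1/2 ✓
b·c²: (-1519/513)·361/196 + (-4/3)·9025/1296 = -7163/486 ≠ 1/3 ⇒ order 2.
b·Ac: (-4/3)·(-247/63) = 988/189 ≠ 1/6

2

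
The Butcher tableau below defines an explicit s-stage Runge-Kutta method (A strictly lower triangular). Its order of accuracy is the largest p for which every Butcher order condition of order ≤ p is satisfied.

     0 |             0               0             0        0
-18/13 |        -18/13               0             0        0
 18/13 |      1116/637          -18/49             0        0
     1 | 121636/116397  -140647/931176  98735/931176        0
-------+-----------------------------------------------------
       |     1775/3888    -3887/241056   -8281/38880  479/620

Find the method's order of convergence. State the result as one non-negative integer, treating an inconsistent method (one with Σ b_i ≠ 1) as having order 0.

b = (1775/3888, -3887/241056, -8281/38880, 479/620)
c = (0, -18/13, 18/13, 1)
Ac = (0, 0, 324/637, 341/958)
Σ b_i: 1775/3888·1 + (-3887/241056)·1 + (-8281/38880)·1 + 479/620·1 = 1 ✓
b·c: (-3887/241056)·(-18/13) + (-8281/38880)·18/13 + 479/620·1 = 1/2 ✓
b·c²: (-3887/241056)·324/169 + (-8281/38880)·324/169 + 479/620·1 = 1/3 ✓
b·Ac: (-8281/38880)·324/637 + 479/620·341/958 = 1/6 ✓
b·c³: (-3887/241056)·(-5832/2197) + (-8281/38880)·5832/2197 + 479/620·1 = 1/4 ✓
b·(c∘Ac): (-8281/38880)·5832/8281 + 479/620·341/958 = 1/8 ✓
b·Ac²: (-8281/38880)·(-5832/8281) + 479/620·(-124/1437) = 1/12 ✓
b·A²c: 479/620·155/2874 = 1/24 ✓; 4 stages ⇒ order 4.

4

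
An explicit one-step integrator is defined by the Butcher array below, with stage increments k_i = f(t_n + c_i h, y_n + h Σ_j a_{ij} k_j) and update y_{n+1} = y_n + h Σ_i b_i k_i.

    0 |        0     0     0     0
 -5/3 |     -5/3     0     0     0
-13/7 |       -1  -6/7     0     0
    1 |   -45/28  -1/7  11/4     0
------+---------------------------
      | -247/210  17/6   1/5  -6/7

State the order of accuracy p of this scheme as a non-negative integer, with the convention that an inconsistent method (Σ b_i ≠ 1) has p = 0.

b = (-247/210, 17/6, 1/5, -6/7)
c = (0, -5/3, -13/7, 1)
Ac = (0, 0, 10/7, -409/84)
Σ b_i: (-247/210)·1 + 17/6·1 + 1/5·1 + (-6/7)·1 = 1 ✓
b·c: 17/6·(-5/3) + 1/5·(-13/7) + (-6/7)·1 = -3749/630 ≠ 1/2 ⇒ order 1.

1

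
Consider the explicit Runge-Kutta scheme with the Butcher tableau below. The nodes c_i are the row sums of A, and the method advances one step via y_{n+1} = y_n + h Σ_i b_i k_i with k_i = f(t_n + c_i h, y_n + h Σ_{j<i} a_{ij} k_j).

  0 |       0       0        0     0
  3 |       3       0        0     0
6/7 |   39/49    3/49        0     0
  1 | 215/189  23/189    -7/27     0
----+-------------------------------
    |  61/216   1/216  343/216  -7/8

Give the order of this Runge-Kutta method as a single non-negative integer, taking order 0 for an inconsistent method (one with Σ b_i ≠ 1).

b = (61/216, 1/216, 343/216, -7/8)
c = (0, 3, 6/7, 1)
Ac = (0, 0, 9/49, 1/7)
Σ b_i: 61/216·1 + 1/216·1 + 343/216·1 + (-7/8)·1 = 1 ✓
b·c: 1/216·3 + 343/216·6/7 + (-7/8)·1 = 1/2 ✓
b·c²: 1/216·9 + 343/216·36/49 + (-7/8)·1 = 1/3 ✓
b·Ac: 343/216·9/49 + (-7/8)·1/7 = 1/6 ✓
b·c³: 1/216·27 + 343/216·216/343 + (-7/8)·1 = 1/4 ✓
b·(c∘Ac): 343/216·54/343 + (-7/8)·1/7 = 1/8 ✓
b·Ac²: 343/216·27/49 + (-7/8)·19/21 = 1/12 ✓
b·A²c: (-7/8)·(-1/21) = 1/24 ✓; 4 stages ⇒ order 4.

4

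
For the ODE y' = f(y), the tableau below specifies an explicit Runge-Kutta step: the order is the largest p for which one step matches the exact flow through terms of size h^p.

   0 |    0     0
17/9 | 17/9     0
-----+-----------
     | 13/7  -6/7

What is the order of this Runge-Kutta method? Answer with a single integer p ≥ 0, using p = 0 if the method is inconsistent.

1

b = (13/7, -6/7)
c = (0, 17/9)
Σ b_i: 13/7·1 + (-6/7)·1 = 1 ✓
b·c: (-6/7)·17/9 = -34/21 ≠ 1/2 ⇒ order 1.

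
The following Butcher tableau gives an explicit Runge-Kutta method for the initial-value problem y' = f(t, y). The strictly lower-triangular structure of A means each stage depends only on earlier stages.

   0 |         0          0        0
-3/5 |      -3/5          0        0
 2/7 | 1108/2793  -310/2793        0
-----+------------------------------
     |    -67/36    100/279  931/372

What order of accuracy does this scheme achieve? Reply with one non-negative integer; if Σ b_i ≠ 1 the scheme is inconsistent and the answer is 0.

3

b = (-67/36, 100/279, 931/372)
c = (0, -3/5, 2/7)
Ac = (0, 0, 62/931)
Σ b_i: (-67/36)·1 + 100/279·1 + 931/372·1 = 1 ✓
b·c: 100/279·(-3/5) + 931/372·2/7 = 1/2 ✓
b·c²: 100/279·9/25 + 931/372·4/49 = 1/3 ✓
b·Ac: 931/372·62/931 = 1/6 ✓; 3 stages ⇒ order 3.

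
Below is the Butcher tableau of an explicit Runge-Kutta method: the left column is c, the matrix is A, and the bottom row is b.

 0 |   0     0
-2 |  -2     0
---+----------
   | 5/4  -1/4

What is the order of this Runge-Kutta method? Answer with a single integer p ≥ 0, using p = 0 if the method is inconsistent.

2

b = (5/4, -1/4)
c = (0, -2)
Σ b_i: 5/4·1 + (-1/4)·1 = 1 ✓
b·c: (-1/4)·(-2) = 1/2 ✓; 2 stages ⇒ order 2.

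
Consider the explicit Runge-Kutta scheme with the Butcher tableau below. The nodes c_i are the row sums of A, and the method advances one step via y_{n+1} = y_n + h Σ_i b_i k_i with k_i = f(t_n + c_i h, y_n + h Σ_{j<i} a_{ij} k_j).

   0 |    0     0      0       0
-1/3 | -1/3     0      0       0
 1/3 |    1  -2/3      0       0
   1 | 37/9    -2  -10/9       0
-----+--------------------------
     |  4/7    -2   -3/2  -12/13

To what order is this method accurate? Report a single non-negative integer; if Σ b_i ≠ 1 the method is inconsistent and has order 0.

b = (4/7, -2, -3/2, -12/13)
c = (0, -1/3, 1/3, 1)
Ac = (0, 0, 2/9, 8/27)
Σ b_i: 4/7·1 + (-2)·1 + (-3/2)·1 + (-12/13)·1 = -701/182 ≠ 1 ⇒ order 0.

0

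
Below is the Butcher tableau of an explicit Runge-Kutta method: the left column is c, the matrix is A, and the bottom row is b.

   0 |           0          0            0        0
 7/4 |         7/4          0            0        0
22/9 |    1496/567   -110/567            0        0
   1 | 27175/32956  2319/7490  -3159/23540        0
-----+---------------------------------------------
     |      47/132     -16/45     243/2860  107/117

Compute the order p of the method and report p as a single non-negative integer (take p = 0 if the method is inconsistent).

b = (47/132, -16/45, 243/2860, 107/117)
c = (0, 7/4, 22/9, 1)
Ac = (0, 0, -55/162, 183/856)
Σ b_i: 47/132·1 + (-16/45)·1 + 243/2860·1 + 107/117·1 = 1 ✓
b·c: (-16/45)·7/4 + 243/2860·22/9 + 107/117·1 = 1/2 ✓
b·c²: (-16/45)·49/16 + 243/2860·484/81 + 107/117·1 = 1/3 ✓
b·Ac: 243/2860·(-55/162) + 107/117·183/856 = 1/6 ✓
b·c³: (-16/45)·343/64 + 243/2860·10648/729 + 107/117·1 = 1/4 ✓
b·(c∘Ac): 243/2860·(-605/729) + 107/117·183/856 = 1/8 ✓
b·Ac²: 243/2860·(-385/648) + 107/117·501/3424 = 1/12 ✓
b·A²c: 107/117·39/856 = 1/24 ✓; 4 stages ⇒ order 4.

4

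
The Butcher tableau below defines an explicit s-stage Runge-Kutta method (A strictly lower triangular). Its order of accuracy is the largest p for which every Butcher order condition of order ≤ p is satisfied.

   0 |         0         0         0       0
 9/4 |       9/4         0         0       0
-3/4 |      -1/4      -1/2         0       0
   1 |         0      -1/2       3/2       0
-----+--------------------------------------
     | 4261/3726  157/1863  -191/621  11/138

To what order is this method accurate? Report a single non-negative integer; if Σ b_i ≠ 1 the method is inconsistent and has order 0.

3

b = (4261/3726, 157/1863, -191/621, 11/138)
c = (0, 9/4, -3/4, 1)
Ac = (0, 0, -9/8, -9/4)
Σ b_i: 4261/3726·1 + 157/1863·1 + (-191/621)·1 + 11/138·1 = 1 ✓
b·c: 157/1863·9/4 + (-191/621)·(-3/4) + 11/138·1 = 1/2 ✓
b·c²: 157/1863·81/16 + (-191/621)·9/16 + 11/138·1 = 1/3 ✓
b·Ac: (-191/621)·(-9/8) + 11/138·(-9/4) = 1/6 ✓
b·c³: 157/1863·729/64 + (-191/621)·(-27/64) + 11/138·1 = 1291/1104 ≠ 1/4 ⇒ order 3.
b·(c∘Ac): (-191/621)·27/32 + 11/138·(-9/4) = -323/736 ≠ 1/8
b·Ac²: (-191/621)·(-81/32) + 11/138·(-27/16) = 237/368 ≠ 1/12
b·A²c: 11/138·(-27/16) = -99/736 ≠ 1/24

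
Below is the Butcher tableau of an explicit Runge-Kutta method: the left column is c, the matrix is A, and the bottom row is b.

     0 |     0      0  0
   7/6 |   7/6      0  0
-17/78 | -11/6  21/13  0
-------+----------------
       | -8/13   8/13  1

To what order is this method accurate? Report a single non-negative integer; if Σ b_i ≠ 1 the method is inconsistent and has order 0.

2

b = (-8/13, 8/13, 1)
c = (0, 7/6, -17/78)
Ac = (0, 0, 49/26)
Σ b_i: (-8/13)·1 + 8/13·1 + 1·1 = 1 ✓
b·c: 8/13·7/6 + 1·(-17/78) = 1/2 ✓
b·c²: 8/13·49/36 + 1·289/6084 = 1795/2028 ≠ 1/3 ⇒ order 2.
b·Ac: 1·49/26 = 49/26 ≠ 1/6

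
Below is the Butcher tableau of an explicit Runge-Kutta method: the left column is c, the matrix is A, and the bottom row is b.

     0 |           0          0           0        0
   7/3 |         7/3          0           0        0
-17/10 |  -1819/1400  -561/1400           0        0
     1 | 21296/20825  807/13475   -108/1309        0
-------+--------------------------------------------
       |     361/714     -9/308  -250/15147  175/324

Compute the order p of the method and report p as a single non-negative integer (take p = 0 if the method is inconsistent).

b = (361/714, -9/308, -250/15147, 175/324)
c = (0, 7/3, -17/10, 1)
Ac = (0, 0, -187/200, 7/25)
Σ b_i: 361/714·1 + (-9/308)·1 + (-250/15147)·1 + 175/324·1 = 1 ✓
b·c: (-9/308)·7/3 + (-250/15147)·(-17/10) + 175/324·1 = 1/2 ✓
b·c²: (-9/308)·49/9 + (-250/15147)·289/100 + 175/324·1 = 1/3 ✓
b·Ac: (-250/15147)·(-187/200) + 175/324·7/25 = 1/6 ✓
b·c³: (-9/308)·343/27 + (-250/15147)·(-4913/1000) + 175/324·1 = 1/4 ✓
b·(c∘Ac): (-250/15147)·3179/2000 + 175/324·7/25 = 1/8 ✓
b·Ac²: (-250/15147)·(-1309/600) + 175/324·46/525 = 1/12 ✓
b·A²c: 175/324·27/350 = 1/24 ✓; 4 stages ⇒ order 4.

4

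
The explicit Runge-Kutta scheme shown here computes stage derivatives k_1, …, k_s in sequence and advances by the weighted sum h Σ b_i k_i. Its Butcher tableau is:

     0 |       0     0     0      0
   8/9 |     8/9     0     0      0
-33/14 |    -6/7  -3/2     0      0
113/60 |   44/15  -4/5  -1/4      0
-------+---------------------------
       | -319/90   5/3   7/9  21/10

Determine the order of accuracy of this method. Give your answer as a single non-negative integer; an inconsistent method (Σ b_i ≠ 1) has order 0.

1

b = (-319/90, 5/3, 7/9, 21/10)
c = (0, 8/9, -33/14, 113/60)
Ac = (0, 0, -4/3, -307/2520)
Σ b_i: (-319/90)·1 + 5/3·1 + 7/9·1 + 21/10·1 = 1 ✓
b·c: 5/3·8/9 + 7/9·(-33/14) + 21/10·113/60 = 19457/5400 ≠ 1/2 ⇒ order 1.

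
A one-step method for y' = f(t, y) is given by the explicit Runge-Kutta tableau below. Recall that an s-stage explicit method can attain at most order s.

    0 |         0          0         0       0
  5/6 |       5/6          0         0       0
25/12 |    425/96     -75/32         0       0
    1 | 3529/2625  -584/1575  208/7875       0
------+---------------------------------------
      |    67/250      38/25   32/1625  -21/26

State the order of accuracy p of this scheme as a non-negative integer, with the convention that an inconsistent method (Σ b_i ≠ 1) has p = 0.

4

b = (67/250, 38/25, 32/1625, -21/26)
c = (0, 5/6, 25/12, 1)
Ac = (0, 0, -125/64, -16/63)
Σ b_i: 67/250·1 + 38/25·1 + 32/1625·1 + (-21/26)·1 = 1 ✓
b·c: 38/25·5/6 + 32/1625·25/12 + (-21/26)·1 = 1/2 ✓
b·c²: 38/25·25/36 + 32/1625·625/144 + (-21/26)·1 = 1/3 ✓
b·Ac: 32/1625·(-125/64) + (-21/26)·(-16/63) = 1/6 ✓
b·c³: 38/25·125/216 + 32/1625·15625/1728 + (-21/26)·1 = 1/4 ✓
b·(c∘Ac): 32/1625·(-3125/768) + (-21/26)·(-16/63) = 1/8 ✓
b·Ac²: 32/1625·(-625/384) + (-21/26)·(-1/7) = 1/12 ✓
b·A²c: (-21/26)·(-13/252) = 1/24 ✓; 4 stages ⇒ order 4.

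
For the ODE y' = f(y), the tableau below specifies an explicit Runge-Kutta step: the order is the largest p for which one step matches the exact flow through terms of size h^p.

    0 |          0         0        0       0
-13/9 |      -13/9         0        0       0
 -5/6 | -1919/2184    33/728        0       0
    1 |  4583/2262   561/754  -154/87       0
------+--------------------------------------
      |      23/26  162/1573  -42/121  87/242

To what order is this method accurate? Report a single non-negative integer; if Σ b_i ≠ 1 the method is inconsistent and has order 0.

4

b = (23/26, 162/1573, -42/121, 87/242)
c = (0, -13/9, -5/6, 1)
Ac = (0, 0, -11/168, 209/522)
Σ b_i: 23/26·1 + 162/1573·1 + (-42/121)·1 + 87/242·1 = 1 ✓
b·c: 162/1573·(-13/9) + (-42/121)·(-5/6) + 87/242·1 = 1/2 ✓
b·c²: 162/1573·169/81 + (-42/121)·25/36 + 87/242·1 = 1/3 ✓
b·Ac: (-42/121)·(-11/168) + 87/242·209/522 = 1/6 ✓
b·c³: 162/1573·(-2197/729) + (-42/121)·(-125/216) + 87/242·1 = 1/4 ✓
b·(c∘Ac): (-42/121)·55/1008 + 87/242·209/522 = 1/8 ✓
b·Ac²: (-42/121)·143/1512 + 87/242·253/783 = 1/12 ✓
b·A²c: 87/242·121/1044 = 1/24 ✓; 4 stages ⇒ order 4.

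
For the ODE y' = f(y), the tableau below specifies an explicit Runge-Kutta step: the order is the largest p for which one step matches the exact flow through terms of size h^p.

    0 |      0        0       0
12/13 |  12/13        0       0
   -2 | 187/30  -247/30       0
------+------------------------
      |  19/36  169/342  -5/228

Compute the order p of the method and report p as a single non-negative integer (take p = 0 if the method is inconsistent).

b = (19/36, 169/342, -5/228)
c = (0, 12/13, -2)
Ac = (0, 0, -38/5)
Σ b_i: 19/36·1 + 169/342·1 + (-5/228)·1 = 1 ✓
b·c: 169/342·12/13 + (-5/228)·(-2) = 1/2 ✓
b·c²: 169/342·144/169 + (-5/228)·4 = 1/3 ✓
b·Ac: (-5/228)·(-38/5) = 1/6 ✓; 3 stages ⇒ order 3.

3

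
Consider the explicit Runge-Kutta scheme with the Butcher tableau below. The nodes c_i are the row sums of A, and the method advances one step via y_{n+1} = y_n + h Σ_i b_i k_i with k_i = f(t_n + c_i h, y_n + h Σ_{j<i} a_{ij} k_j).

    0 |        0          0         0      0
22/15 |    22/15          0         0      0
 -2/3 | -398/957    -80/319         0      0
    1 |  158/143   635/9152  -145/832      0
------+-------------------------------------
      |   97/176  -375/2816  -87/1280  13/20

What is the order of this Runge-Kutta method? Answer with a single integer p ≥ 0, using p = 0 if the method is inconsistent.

b = (97/176, -375/2816, -87/1280, 13/20)
c = (0, 22/15, -2/3, 1)
Ac = (0, 0, -32/87, 17/78)
Σ b_i: 97/176·1 + (-375/2816)·1 + (-87/1280)·1 + 13/20·1 = 1 ✓
b·c: (-375/2816)·22/15 + (-87/1280)·(-2/3) + 13/20·1 = 1/2 ✓
b·c²: (-375/2816)·484/225 + (-87/1280)·4/9 + 13/20·1 = 1/3 ✓
b·Ac: (-87/1280)·(-32/87) + 13/20·17/78 = 1/6 ✓
b·c³: (-375/2816)·10648/3375 + (-87/1280)·(-8/27) + 13/20·1 = 1/4 ✓
b·(c∘Ac): (-87/1280)·64/261 + 13/20·17/78 = 1/8 ✓
b·Ac²: (-87/1280)·(-704/1305) + 13/20·14/195 = 1/12 ✓
b·A²c: 13/20·5/78 = 1/24 ✓; 4 stages ⇒ order 4.

4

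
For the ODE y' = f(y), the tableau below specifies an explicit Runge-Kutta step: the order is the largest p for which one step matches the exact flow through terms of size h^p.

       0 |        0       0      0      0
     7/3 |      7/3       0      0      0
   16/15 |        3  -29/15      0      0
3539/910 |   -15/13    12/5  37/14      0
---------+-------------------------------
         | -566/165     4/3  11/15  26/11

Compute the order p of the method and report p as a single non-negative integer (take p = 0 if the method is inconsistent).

1

b = (-566/165, 4/3, 11/15, 26/11)
c = (0, 7/3, 16/15, 3539/910)
Ac = (0, 0, -203/45, 884/105)
Σ b_i: (-566/165)·1 + 4/3·1 + 11/15·1 + 26/11·1 = 1 ✓
b·c: 4/3·7/3 + 11/15·16/15 + 26/11·3539/910 = 75569/5775 ≠ 1/2 ⇒ order 1.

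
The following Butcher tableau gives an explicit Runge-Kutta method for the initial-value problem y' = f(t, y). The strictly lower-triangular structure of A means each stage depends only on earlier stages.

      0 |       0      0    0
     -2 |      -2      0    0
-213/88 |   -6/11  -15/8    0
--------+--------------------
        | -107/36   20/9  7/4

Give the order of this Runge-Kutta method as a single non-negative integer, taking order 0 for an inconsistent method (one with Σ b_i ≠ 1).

1

b = (-107/36, 20/9, 7/4)
c = (0, -2, -213/88)
Ac = (0, 0, 15/4)
Σ b_i: (-107/36)·1 + 20/9·1 + 7/4·1 = 1 ✓
b·c: 20/9·(-2) + 7/4·(-213/88) = -27499/3168 ≠ 1/2 ⇒ order 1.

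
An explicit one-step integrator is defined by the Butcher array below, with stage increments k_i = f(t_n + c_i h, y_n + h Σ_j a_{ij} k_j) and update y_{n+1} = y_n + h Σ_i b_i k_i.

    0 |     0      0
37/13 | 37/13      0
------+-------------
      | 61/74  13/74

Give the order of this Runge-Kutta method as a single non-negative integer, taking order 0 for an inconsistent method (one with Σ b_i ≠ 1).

b = (61/74, 13/74)
c = (0, 37/13)
Σ b_i: 61/74·1 + 13/74·1 = 1 ✓
b·c: 13/74·37/13 = 1/2 ✓; 2 stages ⇒ order 2.

2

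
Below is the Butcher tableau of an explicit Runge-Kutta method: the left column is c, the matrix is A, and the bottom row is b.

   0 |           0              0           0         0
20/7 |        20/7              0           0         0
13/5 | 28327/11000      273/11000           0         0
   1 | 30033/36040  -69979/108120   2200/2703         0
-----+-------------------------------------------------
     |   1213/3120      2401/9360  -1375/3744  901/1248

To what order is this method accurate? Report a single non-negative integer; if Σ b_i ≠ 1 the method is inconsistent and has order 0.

b = (1213/3120, 2401/9360, -1375/3744, 901/1248)
c = (0, 20/7, 13/5, 1)
Ac = (0, 0, 39/550, 481/1802)
Σ b_i: 1213/3120·1 + 2401/9360·1 + (-1375/3744)·1 + 901/1248·1 = 1 ✓
b·c: 2401/9360·20/7 + (-1375/3744)·13/5 + 901/1248·1 = 1/2 ✓
b·c²: 2401/9360·400/49 + (-1375/3744)·169/25 + 901/1248·1 = 1/3 ✓
b·Ac: (-1375/3744)·39/550 + 901/1248·481/1802 = 1/6 ✓
b·c³: 2401/9360·8000/343 + (-1375/3744)·2197/125 + 901/1248·1 = 1/4 ✓
b·(c∘Ac): (-1375/3744)·507/2750 + 901/1248·481/1802 = 1/8 ✓
b·Ac²: (-1375/3744)·78/385 + 901/1248·26/119 = 1/12 ✓
b·A²c: 901/1248·52/901 = 1/24 ✓; 4 stages ⇒ order 4.

4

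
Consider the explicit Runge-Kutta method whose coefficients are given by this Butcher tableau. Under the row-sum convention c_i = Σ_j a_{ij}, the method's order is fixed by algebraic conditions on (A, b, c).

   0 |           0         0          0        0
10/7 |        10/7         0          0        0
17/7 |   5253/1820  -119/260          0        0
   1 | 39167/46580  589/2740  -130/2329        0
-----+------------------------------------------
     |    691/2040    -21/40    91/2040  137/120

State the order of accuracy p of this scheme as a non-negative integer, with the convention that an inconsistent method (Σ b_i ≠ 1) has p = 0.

b = (691/2040, -21/40, 91/2040, 137/120)
c = (0, 10/7, 17/7, 1)
Ac = (0, 0, -17/26, 47/274)
Σ b_i: 691/2040·1 + (-21/40)·1 + 91/2040·1 + 137/120·1 = 1 ✓
b·c: (-21/40)·10/7 + 91/2040·17/7 + 137/120·1 = 1/2 ✓
b·c²: (-21/40)·100/49 + 91/2040·289/49 + 137/120·1 = 1/3 ✓
b·Ac: 91/2040·(-17/26) + 137/120·47/274 = 1/6 ✓
b·c³: (-21/40)·1000/343 + 91/2040·4913/343 + 137/120·1 = 1/4 ✓
b·(c∘Ac): 91/2040·(-289/182) + 137/120·47/274 = 1/8 ✓
b·Ac²: 91/2040·(-85/91) + 137/120·15/137 = 1/12 ✓
b·A²c: 137/120·5/137 = 1/24 ✓; 4 stages ⇒ order 4.

4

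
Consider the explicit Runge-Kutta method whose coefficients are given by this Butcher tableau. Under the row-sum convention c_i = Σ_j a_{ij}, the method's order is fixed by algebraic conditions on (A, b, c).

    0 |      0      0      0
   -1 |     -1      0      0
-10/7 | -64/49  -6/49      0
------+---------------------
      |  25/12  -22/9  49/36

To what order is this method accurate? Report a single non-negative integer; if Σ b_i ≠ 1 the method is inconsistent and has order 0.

3

b = (25/12, -22/9, 49/36)
c = (0, -1, -10/7)
Ac = (0, 0, 6/49)
Σ b_i: 25/12·1 + (-22/9)·1 + 49/36·1 = 1 ✓
b·c: (-22/9)·(-1) + 49/36·(-10/7) = 1/2 ✓
b·c²: (-22/9)·1 + 49/36·100/49 = 1/3 ✓
b·Ac: 49/36·6/49 = 1/6 ✓; 3 stages ⇒ order 3.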